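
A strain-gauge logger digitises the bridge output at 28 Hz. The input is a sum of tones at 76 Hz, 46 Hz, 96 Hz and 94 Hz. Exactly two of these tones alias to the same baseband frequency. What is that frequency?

fs/2 = 14 Hz.
76 Hz mod fs = 20 Hz.
20 Hz > fs/2 = 14 Hz, folds to fs − 20 Hz = 8 Hz.
46 Hz mod fs = 18 Hz.
18 Hz > fs/2 = 14 Hz, folds to fs − 18 Hz = 10 Hz.
96 Hz mod fs = 12 Hz.
12 Hz ≤ fs/2 = 14 Hz, appears at 12 Hz.
94 Hz mod fs = 10 Hz.
10 Hz ≤ fs/2 = 14 Hz, appears at 10 Hz.
46 Hz and 94 Hz both map to 10 Hz.

10 Hz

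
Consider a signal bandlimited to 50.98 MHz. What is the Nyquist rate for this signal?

Nyquist rate = 2 × 50.98 MHz = 101.96 MHz.

101.96 MHz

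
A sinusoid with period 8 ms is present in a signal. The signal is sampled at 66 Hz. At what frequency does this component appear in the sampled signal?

T = 8 ms → f = 1/T = 125 Hz.
125 Hz mod fs = 59 Hz.
59 Hz > fs/2 = 33 Hz, folds to fs − 59 Hz = 7 Hz.

7 Hz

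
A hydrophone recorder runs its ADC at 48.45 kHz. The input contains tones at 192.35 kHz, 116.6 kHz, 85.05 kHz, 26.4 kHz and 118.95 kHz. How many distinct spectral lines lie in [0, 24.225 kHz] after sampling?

fs/2 = 24.225 kHz.
192.35 kHz mod fs = 47 kHz.
47 kHz > fs/2 = 24.225 kHz, folds to fs − 47 kHz = 1.45 kHz.
116.6 kHz mod fs = 19.7 kHz.
19.7 kHz ≤ fs/2 = 24.225 kHz, appears at 19.7 kHz.
85.05 kHz mod fs = 36.6 kHz.
36.6 kHz > fs/2 = 24.225 kHz, folds to fs − 36.6 kHz = 11.85 kHz.
26.4 kHz > fs/2 = 24.225 kHz, folds to fs − 26.4 kHz = 22.05 kHz.
118.95 kHz mod fs = 22.05 kHz.
22.05 kHz ≤ fs/2 = 24.225 kHz, appears at 22.05 kHz.
Distinct values: {1.45 kHz, 11.85 kHz, 19.7 kHz, 22.05 kHz} → 4.

4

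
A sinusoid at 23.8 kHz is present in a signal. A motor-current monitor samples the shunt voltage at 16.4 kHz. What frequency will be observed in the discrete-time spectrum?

7.4 kHz

23.8 kHz mod fs = 7.4 kHz.
7.4 kHz ≤ fs/2 = 8.2 kHz, appears at 7.4 kHz.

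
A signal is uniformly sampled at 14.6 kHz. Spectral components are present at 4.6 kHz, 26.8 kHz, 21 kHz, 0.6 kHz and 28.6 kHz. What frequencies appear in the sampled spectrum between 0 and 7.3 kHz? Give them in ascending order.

fs/2 = 7.3 kHz.
4.6 kHz ≤ fs/2 = 7.3 kHz, passes unchanged.
26.8 kHz mod fs = 12.2 kHz.
12.2 kHz > fs/2 = 7.3 kHz, folds to fs − 12.2 kHz = 2.4 kHz.
21 kHz mod fs = 6.4 kHz.
6.4 kHz ≤ fs/2 = 7.3 kHz, appears at 6.4 kHz.
0.6 kHz ≤ fs/2 = 7.3 kHz, passes unchanged.
28.6 kHz mod fs = 14 kHz.
14 kHz > fs/2 = 7.3 kHz, folds to fs − 14 kHz = 0.6 kHz.
Distinct values: {0.6 kHz, 2.4 kHz, 4.6 kHz, 6.4 kHz}.

0.6 kHz, 2.4 kHz, 4.6 kHz, 6.4 kHz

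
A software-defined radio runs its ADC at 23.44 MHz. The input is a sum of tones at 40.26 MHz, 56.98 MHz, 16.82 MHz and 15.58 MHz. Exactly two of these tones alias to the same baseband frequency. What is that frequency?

6.62 MHz

fs/2 = 11.72 MHz.
40.26 MHz mod fs = 16.82 MHz.
16.82 MHz > fs/2 = 11.72 MHz, folds to fs − 16.82 MHz = 6.62 MHz.
56.98 MHz mod fs = 10.1 MHz.
10.1 MHz ≤ fs/2 = 11.72 MHz, appears at 10.1 MHz.
16.82 MHz > fs/2 = 11.72 MHz, folds to fs − 16.82 MHz = 6.62 MHz.
15.58 MHz > fs/2 = 11.72 MHz, folds to fs − 15.58 MHz = 7.86 MHz.
16.82 MHz and 40.26 MHz both map to 6.62 MHz.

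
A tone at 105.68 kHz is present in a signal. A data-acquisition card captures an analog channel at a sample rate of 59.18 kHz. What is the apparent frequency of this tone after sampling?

105.68 kHz mod fs = 46.5 kHz.
46.5 kHz > fs/2 = 29.59 kHz, folds to fs − 46.5 kHz = 12.68 kHz.

12.68 kHz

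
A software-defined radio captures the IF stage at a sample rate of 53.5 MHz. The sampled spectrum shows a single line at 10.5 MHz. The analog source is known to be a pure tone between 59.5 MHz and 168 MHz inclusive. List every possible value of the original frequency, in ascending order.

Frequencies that alias to 10.5 MHz are k·fs ± 10.5 MHz for integer k ≥ 0.
k=0: 10.5 MHz.
k=1: 43 MHz, 64 MHz.
k=2: 96.5 MHz, 117.5 MHz.
k=3: 150 MHz, 171 MHz.
k=4: 203.5 MHz, 224.5 MHz.
Within [59.5 MHz, 168 MHz]: 64 MHz, 96.5 MHz, 117.5 MHz, 150 MHz.

64 MHz, 96.5 MHz, 117.5 MHz, 150 MHz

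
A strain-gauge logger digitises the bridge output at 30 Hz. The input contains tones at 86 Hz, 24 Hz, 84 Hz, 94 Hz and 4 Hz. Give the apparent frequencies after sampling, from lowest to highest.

fs/2 = 15 Hz.
86 Hz mod fs = 26 Hz.
26 Hz > fs/2 = 15 Hz, folds to fs − 26 Hz = 4 Hz.
24 Hz > fs/2 = 15 Hz, folds to fs − 24 Hz = 6 Hz.
84 Hz mod fs = 24 Hz.
24 Hz > fs/2 = 15 Hz, folds to fs − 24 Hz = 6 Hz.
94 Hz mod fs = 4 Hz.
4 Hz ≤ fs/2 = 15 Hz, appears at 4 Hz.
4 Hz ≤ fs/2 = 15 Hz, passes unchanged.
Distinct values: {4 Hz, 6 Hz}.

4 Hz, 6 Hz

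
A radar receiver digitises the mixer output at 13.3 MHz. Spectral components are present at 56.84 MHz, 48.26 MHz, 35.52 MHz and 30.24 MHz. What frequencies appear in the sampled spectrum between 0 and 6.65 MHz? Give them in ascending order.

fs/2 = 6.65 MHz.
56.84 MHz mod fs = 3.64 MHz.
3.64 MHz ≤ fs/2 = 6.65 MHz, appears at 3.64 MHz.
48.26 MHz mod fs = 8.36 MHz.
8.36 MHz > fs/2 = 6.65 MHz, folds to fs − 8.36 MHz = 4.94 MHz.
35.52 MHz mod fs = 8.92 MHz.
8.92 MHz > fs/2 = 6.65 MHz, folds to fs − 8.92 MHz = 4.38 MHz.
30.24 MHz mod fs = 3.64 MHz.
3.64 MHz ≤ fs/2 = 6.65 MHz, appears at 3.64 MHz.
Distinct values: {3.64 MHz, 4.38 MHz, 4.94 MHz}.

3.64 MHz, 4.38 MHz, 4.94 MHz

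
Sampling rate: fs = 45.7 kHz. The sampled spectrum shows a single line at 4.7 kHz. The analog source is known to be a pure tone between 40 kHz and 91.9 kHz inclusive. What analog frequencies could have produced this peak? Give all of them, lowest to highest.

Frequencies that alias to 4.7 kHz are k·fs ± 4.7 kHz for integer k ≥ 0.
k=0: 4.7 kHz.
k=1: 41 kHz, 50.4 kHz.
k=2: 86.7 kHz, 96.1 kHz.
k=3: 132.4 kHz, 141.8 kHz.
Within [40 kHz, 91.9 kHz]: 41 kHz, 50.4 kHz, 86.7 kHz.

41 kHz, 50.4 kHz, 86.7 kHz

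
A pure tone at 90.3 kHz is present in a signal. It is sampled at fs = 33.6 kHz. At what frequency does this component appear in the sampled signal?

90.3 kHz mod fs = 23.1 kHz.
23.1 kHz > fs/2 = 16.8 kHz, folds to fs − 23.1 kHz = 10.5 kHz.

10.5 kHz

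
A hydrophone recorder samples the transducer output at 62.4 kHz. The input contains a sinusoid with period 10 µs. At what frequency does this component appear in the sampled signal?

24.8 kHz

T = 10 µs → f = 1/T = 100 kHz.
100 kHz mod fs = 37.6 kHz.
37.6 kHz > fs/2 = 31.2 kHz, folds to fs − 37.6 kHz = 24.8 kHz.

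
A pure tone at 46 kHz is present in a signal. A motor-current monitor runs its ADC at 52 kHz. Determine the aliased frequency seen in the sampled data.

46 kHz > fs/2 = 26 kHz, folds to fs − 46 kHz = 6 kHz.

6 kHz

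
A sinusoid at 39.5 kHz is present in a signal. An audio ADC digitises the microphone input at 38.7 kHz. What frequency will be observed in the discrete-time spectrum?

39.5 kHz mod fs = 0.8 kHz.
0.8 kHz ≤ fs/2 = 19.35 kHz, appears at 0.8 kHz.

0.8 kHz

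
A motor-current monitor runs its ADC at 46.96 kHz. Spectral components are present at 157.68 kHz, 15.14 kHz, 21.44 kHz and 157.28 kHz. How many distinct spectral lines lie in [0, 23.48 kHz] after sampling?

fs/2 = 23.48 kHz.
157.68 kHz mod fs = 16.8 kHz.
16.8 kHz ≤ fs/2 = 23.48 kHz, appears at 16.8 kHz.
15.14 kHz ≤ fs/2 = 23.48 kHz, passes unchanged.
21.44 kHz ≤ fs/2 = 23.48 kHz, passes unchanged.
157.28 kHz mod fs = 16.4 kHz.
16.4 kHz ≤ fs/2 = 23.48 kHz, appears at 16.4 kHz.
Distinct values: {15.14 kHz, 16.4 kHz, 16.8 kHz, 21.44 kHz} → 4.

4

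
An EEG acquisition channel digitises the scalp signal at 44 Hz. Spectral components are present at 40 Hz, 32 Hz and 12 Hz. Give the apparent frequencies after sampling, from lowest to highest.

fs/2 = 22 Hz.
40 Hz > fs/2 = 22 Hz, folds to fs − 40 Hz = 4 Hz.
32 Hz > fs/2 = 22 Hz, folds to fs − 32 Hz = 12 Hz.
12 Hz ≤ fs/2 = 22 Hz, passes unchanged.
Distinct values: {4 Hz, 12 Hz}.

4 Hz, 12 Hz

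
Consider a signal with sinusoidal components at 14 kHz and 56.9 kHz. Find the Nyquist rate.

Highest-frequency component: 56.9 kHz.
Nyquist rate = 2 × 56.9 kHz = 113.8 kHz.

113.8 kHz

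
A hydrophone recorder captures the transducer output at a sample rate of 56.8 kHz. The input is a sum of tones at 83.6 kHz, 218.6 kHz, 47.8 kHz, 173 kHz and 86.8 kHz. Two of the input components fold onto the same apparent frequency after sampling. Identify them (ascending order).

fs/2 = 28.4 kHz.
83.6 kHz mod fs = 26.8 kHz.
26.8 kHz ≤ fs/2 = 28.4 kHz, appears at 26.8 kHz.
218.6 kHz mod fs = 48.2 kHz.
48.2 kHz > fs/2 = 28.4 kHz, folds to fs − 48.2 kHz = 8.6 kHz.
47.8 kHz > fs/2 = 28.4 kHz, folds to fs − 47.8 kHz = 9 kHz.
173 kHz mod fs = 2.6 kHz.
2.6 kHz ≤ fs/2 = 28.4 kHz, appears at 2.6 kHz.
86.8 kHz mod fs = 30 kHz.
30 kHz > fs/2 = 28.4 kHz, folds to fs − 30 kHz = 26.8 kHz.
83.6 kHz and 86.8 kHz both map to 26.8 kHz.

83.6 kHz, 86.8 kHz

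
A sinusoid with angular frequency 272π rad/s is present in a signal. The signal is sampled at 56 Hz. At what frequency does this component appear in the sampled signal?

ω = 272π rad/s → f = ω/(2π) = 136 Hz.
136 Hz mod fs = 24 Hz.
24 Hz ≤ fs/2 = 28 Hz, appears at 24 Hz.

24 Hz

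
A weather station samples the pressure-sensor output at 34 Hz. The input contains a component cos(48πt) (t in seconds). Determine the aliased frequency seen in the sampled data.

ω = 48π rad/s → f = ω/(2π) = 24 Hz.
24 Hz > fs/2 = 17 Hz, folds to fs − 24 Hz = 10 Hz.

10 Hz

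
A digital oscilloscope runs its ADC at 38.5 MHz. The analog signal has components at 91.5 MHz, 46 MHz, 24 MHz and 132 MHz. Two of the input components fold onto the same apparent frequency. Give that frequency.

fs/2 = 19.25 MHz.
91.5 MHz mod fs = 14.5 MHz.
14.5 MHz ≤ fs/2 = 19.25 MHz, appears at 14.5 MHz.
46 MHz mod fs = 7.5 MHz.
7.5 MHz ≤ fs/2 = 19.25 MHz, appears at 7.5 MHz.
24 MHz > fs/2 = 19.25 MHz, folds to fs − 24 MHz = 14.5 MHz.
132 MHz mod fs = 16.5 MHz.
16.5 MHz ≤ fs/2 = 19.25 MHz, appears at 16.5 MHz.
24 MHz and 91.5 MHz both map to 14.5 MHz.

14.5 MHz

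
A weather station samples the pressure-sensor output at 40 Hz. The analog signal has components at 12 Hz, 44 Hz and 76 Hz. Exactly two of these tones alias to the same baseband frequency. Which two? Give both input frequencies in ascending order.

44 Hz, 76 Hz

fs/2 = 20 Hz.
12 Hz ≤ fs/2 = 20 Hz, passes unchanged.
44 Hz mod fs = 4 Hz.
4 Hz ≤ fs/2 = 20 Hz, appears at 4 Hz.
76 Hz mod fs = 36 Hz.
36 Hz > fs/2 = 20 Hz, folds to fs − 36 Hz = 4 Hz.
44 Hz and 76 Hz both map to 4 Hz.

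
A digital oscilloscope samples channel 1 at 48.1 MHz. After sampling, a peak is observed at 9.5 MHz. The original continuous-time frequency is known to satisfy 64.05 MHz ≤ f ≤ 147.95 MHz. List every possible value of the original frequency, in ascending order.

86.7 MHz, 105.7 MHz, 134.8 MHz

Frequencies that alias to 9.5 MHz are k·fs ± 9.5 MHz for integer k ≥ 0.
k=0: 9.5 MHz.
k=1: 38.6 MHz, 57.6 MHz.
k=2: 86.7 MHz, 105.7 MHz.
k=3: 134.8 MHz, 153.8 MHz.
k=4: 182.9 MHz, 201.9 MHz.
Within [64.05 MHz, 147.95 MHz]: 86.7 MHz, 105.7 MHz, 134.8 MHz.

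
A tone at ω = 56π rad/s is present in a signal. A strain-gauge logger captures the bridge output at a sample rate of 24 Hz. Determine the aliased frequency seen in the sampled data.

ω = 56π rad/s → f = ω/(2π) = 28 Hz.
28 Hz mod fs = 4 Hz.
4 Hz ≤ fs/2 = 12 Hz, appears at 4 Hz.

4 Hz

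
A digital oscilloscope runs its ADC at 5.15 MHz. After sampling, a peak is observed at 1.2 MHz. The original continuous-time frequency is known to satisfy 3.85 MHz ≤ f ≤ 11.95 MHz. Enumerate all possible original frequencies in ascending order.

3.95 MHz, 6.35 MHz, 9.1 MHz, 11.5 MHz

Frequencies that alias to 1.2 MHz are k·fs ± 1.2 MHz for integer k ≥ 0.
k=0: 1.2 MHz.
k=1: 3.95 MHz, 6.35 MHz.
k=2: 9.1 MHz, 11.5 MHz.
k=3: 14.25 MHz, 16.65 MHz.
Within [3.85 MHz, 11.95 MHz]: 3.95 MHz, 6.35 MHz, 9.1 MHz, 11.5 MHz.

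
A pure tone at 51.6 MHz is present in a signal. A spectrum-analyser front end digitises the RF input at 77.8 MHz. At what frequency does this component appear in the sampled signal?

51.6 MHz > fs/2 = 38.9 MHz, folds to fs − 51.6 MHz = 26.2 MHz.

26.2 MHz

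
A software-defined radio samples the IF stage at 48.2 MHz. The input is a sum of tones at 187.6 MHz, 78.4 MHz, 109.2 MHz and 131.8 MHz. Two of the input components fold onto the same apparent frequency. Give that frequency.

12.8 MHz

fs/2 = 24.1 MHz.
187.6 MHz mod fs = 43 MHz.
43 MHz > fs/2 = 24.1 MHz, folds to fs − 43 MHz = 5.2 MHz.
78.4 MHz mod fs = 30.2 MHz.
30.2 MHz > fs/2 = 24.1 MHz, folds to fs − 30.2 MHz = 18 MHz.
109.2 MHz mod fs = 12.8 MHz.
12.8 MHz ≤ fs/2 = 24.1 MHz, appears at 12.8 MHz.
131.8 MHz mod fs = 35.4 MHz.
35.4 MHz > fs/2 = 24.1 MHz, folds to fs − 35.4 MHz = 12.8 MHz.
109.2 MHz and 131.8 MHz both map to 12.8 MHz.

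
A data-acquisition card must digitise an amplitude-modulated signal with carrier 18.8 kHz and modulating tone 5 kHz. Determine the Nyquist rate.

47.6 kHz

AM sidebands sit at fc ± fm = 13.8 kHz and 23.8 kHz.
Highest-frequency component: 23.8 kHz.
Nyquist rate = 2 × 23.8 kHz = 47.6 kHz.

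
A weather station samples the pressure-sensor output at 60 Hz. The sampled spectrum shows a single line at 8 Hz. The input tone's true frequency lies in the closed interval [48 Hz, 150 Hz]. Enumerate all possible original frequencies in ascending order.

Frequencies that alias to 8 Hz are k·fs ± 8 Hz for integer k ≥ 0.
k=0: 8 Hz.
k=1: 52 Hz, 68 Hz.
k=2: 112 Hz, 128 Hz.
k=3: 172 Hz, 188 Hz.
Within [48 Hz, 150 Hz]: 52 Hz, 68 Hz, 112 Hz, 128 Hz.

52 Hz, 68 Hz, 112 Hz, 128 Hz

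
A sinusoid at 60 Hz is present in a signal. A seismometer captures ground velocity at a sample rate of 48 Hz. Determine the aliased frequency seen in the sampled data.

60 Hz mod fs = 12 Hz.
12 Hz ≤ fs/2 = 24 Hz, appears at 12 Hz.

12 Hz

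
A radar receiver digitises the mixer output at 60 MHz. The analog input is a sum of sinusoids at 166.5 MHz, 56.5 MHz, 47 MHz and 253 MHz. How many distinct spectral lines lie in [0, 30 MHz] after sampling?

3

fs/2 = 30 MHz.
166.5 MHz mod fs = 46.5 MHz.
46.5 MHz > fs/2 = 30 MHz, folds to fs − 46.5 MHz = 13.5 MHz.
56.5 MHz > fs/2 = 30 MHz, folds to fs − 56.5 MHz = 3.5 MHz.
47 MHz > fs/2 = 30 MHz, folds to fs − 47 MHz = 13 MHz.
253 MHz mod fs = 13 MHz.
13 MHz ≤ fs/2 = 30 MHz, appears at 13 MHz.
Distinct values: {3.5 MHz, 13 MHz, 13.5 MHz} → 3.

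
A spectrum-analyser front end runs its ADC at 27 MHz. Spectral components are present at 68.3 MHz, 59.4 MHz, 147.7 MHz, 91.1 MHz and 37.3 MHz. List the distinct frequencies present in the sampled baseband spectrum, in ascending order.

fs/2 = 13.5 MHz.
68.3 MHz mod fs = 14.3 MHz.
14.3 MHz > fs/2 = 13.5 MHz, folds to fs − 14.3 MHz = 12.7 MHz.
59.4 MHz mod fs = 5.4 MHz.
5.4 MHz ≤ fs/2 = 13.5 MHz, appears at 5.4 MHz.
147.7 MHz mod fs = 12.7 MHz.
12.7 MHz ≤ fs/2 = 13.5 MHz, appears at 12.7 MHz.
91.1 MHz mod fs = 10.1 MHz.
10.1 MHz ≤ fs/2 = 13.5 MHz, appears at 10.1 MHz.
37.3 MHz mod fs = 10.3 MHz.
10.3 MHz ≤ fs/2 = 13.5 MHz, appears at 10.3 MHz.
Distinct values: {5.4 MHz, 10.1 MHz, 10.3 MHz, 12.7 MHz}.

5.4 MHz, 10.1 MHz, 10.3 MHz, 12.7 MHz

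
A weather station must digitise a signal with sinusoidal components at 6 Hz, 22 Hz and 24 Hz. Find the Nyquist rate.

Highest-frequency component: 24 Hz.
Nyquist rate = 2 × 24 Hz = 48 Hz.

48 Hz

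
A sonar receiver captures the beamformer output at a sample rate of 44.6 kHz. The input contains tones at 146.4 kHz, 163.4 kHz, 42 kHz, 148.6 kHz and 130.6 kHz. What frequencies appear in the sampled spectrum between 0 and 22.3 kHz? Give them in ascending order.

2.6 kHz, 3.2 kHz, 12.6 kHz, 14.8 kHz, 15 kHz

fs/2 = 22.3 kHz.
146.4 kHz mod fs = 12.6 kHz.
12.6 kHz ≤ fs/2 = 22.3 kHz, appears at 12.6 kHz.
163.4 kHz mod fs = 29.6 kHz.
29.6 kHz > fs/2 = 22.3 kHz, folds to fs − 29.6 kHz = 15 kHz.
42 kHz > fs/2 = 22.3 kHz, folds to fs − 42 kHz = 2.6 kHz.
148.6 kHz mod fs = 14.8 kHz.
14.8 kHz ≤ fs/2 = 22.3 kHz, appears at 14.8 kHz.
130.6 kHz mod fs = 41.4 kHz.
41.4 kHz > fs/2 = 22.3 kHz, folds to fs − 41.4 kHz = 3.2 kHz.
Distinct values: {2.6 kHz, 3.2 kHz, 12.6 kHz, 14.8 kHz, 15 kHz}.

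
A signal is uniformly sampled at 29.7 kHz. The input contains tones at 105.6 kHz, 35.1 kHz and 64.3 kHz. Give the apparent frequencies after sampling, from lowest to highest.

fs/2 = 14.85 kHz.
105.6 kHz mod fs = 16.5 kHz.
16.5 kHz > fs/2 = 14.85 kHz, folds to fs − 16.5 kHz = 13.2 kHz.
35.1 kHz mod fs = 5.4 kHz.
5.4 kHz ≤ fs/2 = 14.85 kHz, appears at 5.4 kHz.
64.3 kHz mod fs = 4.9 kHz.
4.9 kHz ≤ fs/2 = 14.85 kHz, appears at 4.9 kHz.
Distinct values: {4.9 kHz, 5.4 kHz, 13.2 kHz}.

4.9 kHz, 5.4 kHz, 13.2 kHz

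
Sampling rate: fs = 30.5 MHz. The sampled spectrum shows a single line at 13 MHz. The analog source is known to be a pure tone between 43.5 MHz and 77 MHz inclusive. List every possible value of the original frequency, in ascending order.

43.5 MHz, 48 MHz, 74 MHz

Frequencies that alias to 13 MHz are k·fs ± 13 MHz for integer k ≥ 0.
k=0: 13 MHz.
k=1: 17.5 MHz, 43.5 MHz.
k=2: 48 MHz, 74 MHz.
k=3: 78.5 MHz, 104.5 MHz.
Within [43.5 MHz, 77 MHz]: 43.5 MHz, 48 MHz, 74 MHz.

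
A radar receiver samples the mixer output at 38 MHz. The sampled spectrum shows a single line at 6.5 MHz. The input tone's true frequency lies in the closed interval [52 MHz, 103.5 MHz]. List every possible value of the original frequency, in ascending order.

Frequencies that alias to 6.5 MHz are k·fs ± 6.5 MHz for integer k ≥ 0.
k=0: 6.5 MHz.
k=1: 31.5 MHz, 44.5 MHz.
k=2: 69.5 MHz, 82.5 MHz.
k=3: 107.5 MHz, 120.5 MHz.
Within [52 MHz, 103.5 MHz]: 69.5 MHz, 82.5 MHz.

69.5 MHz, 82.5 MHz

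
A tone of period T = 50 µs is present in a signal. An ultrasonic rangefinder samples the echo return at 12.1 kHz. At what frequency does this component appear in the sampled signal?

4.2 kHz

T = 50 µs → f = 1/T = 20 kHz.
20 kHz mod fs = 7.9 kHz.
7.9 kHz > fs/2 = 6.05 kHz, folds to fs − 7.9 kHz = 4.2 kHz.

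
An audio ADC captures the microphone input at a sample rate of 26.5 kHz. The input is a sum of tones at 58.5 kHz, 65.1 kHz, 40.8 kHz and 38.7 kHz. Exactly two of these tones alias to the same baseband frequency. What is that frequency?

12.2 kHz

fs/2 = 13.25 kHz.
58.5 kHz mod fs = 5.5 kHz.
5.5 kHz ≤ fs/2 = 13.25 kHz, appears at 5.5 kHz.
65.1 kHz mod fs = 12.1 kHz.
12.1 kHz ≤ fs/2 = 13.25 kHz, appears at 12.1 kHz.
40.8 kHz mod fs = 14.3 kHz.
14.3 kHz > fs/2 = 13.25 kHz, folds to fs − 14.3 kHz = 12.2 kHz.
38.7 kHz mod fs = 12.2 kHz.
12.2 kHz ≤ fs/2 = 13.25 kHz, appears at 12.2 kHz.
38.7 kHz and 40.8 kHz both map to 12.2 kHz.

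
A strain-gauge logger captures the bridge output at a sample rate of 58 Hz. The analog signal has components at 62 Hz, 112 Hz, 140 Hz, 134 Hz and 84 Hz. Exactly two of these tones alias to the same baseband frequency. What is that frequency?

4 Hz

fs/2 = 29 Hz.
62 Hz mod fs = 4 Hz.
4 Hz ≤ fs/2 = 29 Hz, appears at 4 Hz.
112 Hz mod fs = 54 Hz.
54 Hz > fs/2 = 29 Hz, folds to fs − 54 Hz = 4 Hz.
140 Hz mod fs = 24 Hz.
24 Hz ≤ fs/2 = 29 Hz, appears at 24 Hz.
134 Hz mod fs = 18 Hz.
18 Hz ≤ fs/2 = 29 Hz, appears at 18 Hz.
84 Hz mod fs = 26 Hz.
26 Hz ≤ fs/2 = 29 Hz, appears at 26 Hz.
62 Hz and 112 Hz both map to 4 Hz.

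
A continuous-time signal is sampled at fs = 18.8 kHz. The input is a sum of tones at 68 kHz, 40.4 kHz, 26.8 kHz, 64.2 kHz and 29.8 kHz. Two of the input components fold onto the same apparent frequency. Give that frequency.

fs/2 = 9.4 kHz.
68 kHz mod fs = 11.6 kHz.
11.6 kHz > fs/2 = 9.4 kHz, folds to fs − 11.6 kHz = 7.2 kHz.
40.4 kHz mod fs = 2.8 kHz.
2.8 kHz ≤ fs/2 = 9.4 kHz, appears at 2.8 kHz.
26.8 kHz mod fs = 8 kHz.
8 kHz ≤ fs/2 = 9.4 kHz, appears at 8 kHz.
64.2 kHz mod fs = 7.8 kHz.
7.8 kHz ≤ fs/2 = 9.4 kHz, appears at 7.8 kHz.
29.8 kHz mod fs = 11 kHz.
11 kHz > fs/2 = 9.4 kHz, folds to fs − 11 kHz = 7.8 kHz.
29.8 kHz and 64.2 kHz both map to 7.8 kHz.

7.8 kHz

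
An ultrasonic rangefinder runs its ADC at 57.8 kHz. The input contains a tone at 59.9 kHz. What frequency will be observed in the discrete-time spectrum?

2.1 kHz

59.9 kHz mod fs = 2.1 kHz.
2.1 kHz ≤ fs/2 = 28.9 kHz, appears at 2.1 kHz.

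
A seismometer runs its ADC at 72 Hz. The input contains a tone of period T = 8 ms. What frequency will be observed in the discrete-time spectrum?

19 Hz

T = 8 ms → f = 1/T = 125 Hz.
125 Hz mod fs = 53 Hz.
53 Hz > fs/2 = 36 Hz, folds to fs − 53 Hz = 19 Hz.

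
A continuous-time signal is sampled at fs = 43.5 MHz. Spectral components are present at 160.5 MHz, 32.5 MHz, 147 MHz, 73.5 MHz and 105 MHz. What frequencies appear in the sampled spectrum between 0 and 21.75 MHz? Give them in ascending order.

11 MHz, 13.5 MHz, 16.5 MHz, 18 MHz

fs/2 = 21.75 MHz.
160.5 MHz mod fs = 30 MHz.
30 MHz > fs/2 = 21.75 MHz, folds to fs − 30 MHz = 13.5 MHz.
32.5 MHz > fs/2 = 21.75 MHz, folds to fs − 32.5 MHz = 11 MHz.
147 MHz mod fs = 16.5 MHz.
16.5 MHz ≤ fs/2 = 21.75 MHz, appears at 16.5 MHz.
73.5 MHz mod fs = 30 MHz.
30 MHz > fs/2 = 21.75 MHz, folds to fs − 30 MHz = 13.5 MHz.
105 MHz mod fs = 18 MHz.
18 MHz ≤ fs/2 = 21.75 MHz, appears at 18 MHz.
Distinct values: {11 MHz, 13.5 MHz, 16.5 MHz, 18 MHz}.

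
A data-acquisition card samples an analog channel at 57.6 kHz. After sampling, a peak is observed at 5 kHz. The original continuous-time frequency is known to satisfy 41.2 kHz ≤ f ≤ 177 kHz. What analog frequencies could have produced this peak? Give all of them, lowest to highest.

52.6 kHz, 62.6 kHz, 110.2 kHz, 120.2 kHz, 167.8 kHz

Frequencies that alias to 5 kHz are k·fs ± 5 kHz for integer k ≥ 0.
k=0: 5 kHz.
k=1: 52.6 kHz, 62.6 kHz.
k=2: 110.2 kHz, 120.2 kHz.
k=3: 167.8 kHz, 177.8 kHz.
k=4: 225.4 kHz, 235.4 kHz.
Within [41.2 kHz, 177 kHz]: 52.6 kHz, 62.6 kHz, 110.2 kHz, 120.2 kHz, 167.8 kHz.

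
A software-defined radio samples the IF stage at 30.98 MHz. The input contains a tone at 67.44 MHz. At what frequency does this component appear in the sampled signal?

5.48 MHz

67.44 MHz mod fs = 5.48 MHz.
5.48 MHz ≤ fs/2 = 15.49 MHz, appears at 5.48 MHz.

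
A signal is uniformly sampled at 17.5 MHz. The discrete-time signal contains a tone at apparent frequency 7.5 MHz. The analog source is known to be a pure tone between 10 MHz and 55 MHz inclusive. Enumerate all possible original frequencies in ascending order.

10 MHz, 25 MHz, 27.5 MHz, 42.5 MHz, 45 MHz

Frequencies that alias to 7.5 MHz are k·fs ± 7.5 MHz for integer k ≥ 0.
k=0: 7.5 MHz.
k=1: 10 MHz, 25 MHz.
k=2: 27.5 MHz, 42.5 MHz.
k=3: 45 MHz, 60 MHz.
k=4: 62.5 MHz, 77.5 MHz.
Within [10 MHz, 55 MHz]: 10 MHz, 25 MHz, 27.5 MHz, 42.5 MHz, 45 MHz.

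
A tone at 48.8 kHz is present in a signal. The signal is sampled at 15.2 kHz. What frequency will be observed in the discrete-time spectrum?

3.2 kHz

48.8 kHz mod fs = 3.2 kHz.
3.2 kHz ≤ fs/2 = 7.6 kHz, appears at 3.2 kHz.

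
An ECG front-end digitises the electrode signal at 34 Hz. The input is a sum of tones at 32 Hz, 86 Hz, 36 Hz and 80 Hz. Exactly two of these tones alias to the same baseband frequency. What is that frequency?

2 Hz

fs/2 = 17 Hz.
32 Hz > fs/2 = 17 Hz, folds to fs − 32 Hz = 2 Hz.
86 Hz mod fs = 18 Hz.
18 Hz > fs/2 = 17 Hz, folds to fs − 18 Hz = 16 Hz.
36 Hz mod fs = 2 Hz.
2 Hz ≤ fs/2 = 17 Hz, appears at 2 Hz.
80 Hz mod fs = 12 Hz.
12 Hz ≤ fs/2 = 17 Hz, appears at 12 Hz.
32 Hz and 36 Hz both map to 2 Hz.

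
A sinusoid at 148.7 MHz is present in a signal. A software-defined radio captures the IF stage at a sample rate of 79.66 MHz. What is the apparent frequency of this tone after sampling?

10.62 MHz

148.7 MHz mod fs = 69.04 MHz.
69.04 MHz > fs/2 = 39.83 MHz, folds to fs − 69.04 MHz = 10.62 MHz.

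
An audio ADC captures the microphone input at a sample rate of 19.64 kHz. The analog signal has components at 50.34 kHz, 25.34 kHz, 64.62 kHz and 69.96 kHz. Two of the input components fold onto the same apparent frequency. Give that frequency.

5.7 kHz

fs/2 = 9.82 kHz.
50.34 kHz mod fs = 11.06 kHz.
11.06 kHz > fs/2 = 9.82 kHz, folds to fs − 11.06 kHz = 8.58 kHz.
25.34 kHz mod fs = 5.7 kHz.
5.7 kHz ≤ fs/2 = 9.82 kHz, appears at 5.7 kHz.
64.62 kHz mod fs = 5.7 kHz.
5.7 kHz ≤ fs/2 = 9.82 kHz, appears at 5.7 kHz.
69.96 kHz mod fs = 11.04 kHz.
11.04 kHz > fs/2 = 9.82 kHz, folds to fs − 11.04 kHz = 8.6 kHz.
25.34 kHz and 64.62 kHz both map to 5.7 kHz.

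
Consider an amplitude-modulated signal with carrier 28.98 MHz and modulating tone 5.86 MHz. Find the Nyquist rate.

AM sidebands sit at fc ± fm = 23.12 MHz and 34.84 MHz.
Highest-frequency component: 34.84 MHz.
Nyquist rate = 2 × 34.84 MHz = 69.68 MHz.

69.68 MHz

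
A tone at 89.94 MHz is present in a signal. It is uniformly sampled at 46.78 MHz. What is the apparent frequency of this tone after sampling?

89.94 MHz mod fs = 43.16 MHz.
43.16 MHz > fs/2 = 23.39 MHz, folds to fs − 43.16 MHz = 3.62 MHz.

3.62 MHz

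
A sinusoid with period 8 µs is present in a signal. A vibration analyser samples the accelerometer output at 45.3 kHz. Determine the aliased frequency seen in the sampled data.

10.9 kHz

T = 8 µs → f = 1/T = 125 kHz.
125 kHz mod fs = 34.4 kHz.
34.4 kHz > fs/2 = 22.65 kHz, folds to fs − 34.4 kHz = 10.9 kHz.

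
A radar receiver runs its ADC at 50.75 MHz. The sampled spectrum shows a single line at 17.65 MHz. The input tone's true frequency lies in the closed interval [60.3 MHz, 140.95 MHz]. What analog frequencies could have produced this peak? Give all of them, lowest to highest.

68.4 MHz, 83.85 MHz, 119.15 MHz, 134.6 MHz

Frequencies that alias to 17.65 MHz are k·fs ± 17.65 MHz for integer k ≥ 0.
k=0: 17.65 MHz.
k=1: 33.1 MHz, 68.4 MHz.
k=2: 83.85 MHz, 119.15 MHz.
k=3: 134.6 MHz, 169.9 MHz.
k=4: 185.35 MHz, 220.65 MHz.
Within [60.3 MHz, 140.95 MHz]: 68.4 MHz, 83.85 MHz, 119.15 MHz, 134.6 MHz.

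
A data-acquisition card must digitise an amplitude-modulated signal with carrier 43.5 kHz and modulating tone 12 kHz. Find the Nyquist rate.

111 kHz

AM sidebands sit at fc ± fm = 31.5 kHz and 55.5 kHz.
Highest-frequency component: 55.5 kHz.
Nyquist rate = 2 × 55.5 kHz = 111 kHz.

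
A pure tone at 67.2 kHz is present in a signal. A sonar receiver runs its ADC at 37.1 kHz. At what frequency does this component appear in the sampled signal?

67.2 kHz mod fs = 30.1 kHz.
30.1 kHz > fs/2 = 18.55 kHz, folds to fs − 30.1 kHz = 7 kHz.

7 kHz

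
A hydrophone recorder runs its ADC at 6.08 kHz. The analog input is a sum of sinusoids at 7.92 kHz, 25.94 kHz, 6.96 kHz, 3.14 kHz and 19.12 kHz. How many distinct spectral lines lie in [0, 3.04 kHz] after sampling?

4

fs/2 = 3.04 kHz.
7.92 kHz mod fs = 1.84 kHz.
1.84 kHz ≤ fs/2 = 3.04 kHz, appears at 1.84 kHz.
25.94 kHz mod fs = 1.62 kHz.
1.62 kHz ≤ fs/2 = 3.04 kHz, appears at 1.62 kHz.
6.96 kHz mod fs = 0.88 kHz.
0.88 kHz ≤ fs/2 = 3.04 kHz, appears at 0.88 kHz.
3.14 kHz > fs/2 = 3.04 kHz, folds to fs − 3.14 kHz = 2.94 kHz.
19.12 kHz mod fs = 0.88 kHz.
0.88 kHz ≤ fs/2 = 3.04 kHz, appears at 0.88 kHz.
Distinct values: {0.88 kHz, 1.62 kHz, 1.84 kHz, 2.94 kHz} → 4.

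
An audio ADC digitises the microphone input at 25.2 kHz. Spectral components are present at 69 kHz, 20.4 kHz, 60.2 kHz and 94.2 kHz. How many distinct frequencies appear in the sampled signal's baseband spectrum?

3

fs/2 = 12.6 kHz.
69 kHz mod fs = 18.6 kHz.
18.6 kHz > fs/2 = 12.6 kHz, folds to fs − 18.6 kHz = 6.6 kHz.
20.4 kHz > fs/2 = 12.6 kHz, folds to fs − 20.4 kHz = 4.8 kHz.
60.2 kHz mod fs = 9.8 kHz.
9.8 kHz ≤ fs/2 = 12.6 kHz, appears at 9.8 kHz.
94.2 kHz mod fs = 18.6 kHz.
18.6 kHz > fs/2 = 12.6 kHz, folds to fs − 18.6 kHz = 6.6 kHz.
Distinct values: {4.8 kHz, 6.6 kHz, 9.8 kHz} → 3.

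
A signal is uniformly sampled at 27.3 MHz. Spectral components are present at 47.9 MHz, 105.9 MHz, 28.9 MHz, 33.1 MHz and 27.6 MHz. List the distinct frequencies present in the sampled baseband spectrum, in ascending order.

fs/2 = 13.65 MHz.
47.9 MHz mod fs = 20.6 MHz.
20.6 MHz > fs/2 = 13.65 MHz, folds to fs − 20.6 MHz = 6.7 MHz.
105.9 MHz mod fs = 24 MHz.
24 MHz > fs/2 = 13.65 MHz, folds to fs − 24 MHz = 3.3 MHz.
28.9 MHz mod fs = 1.6 MHz.
1.6 MHz ≤ fs/2 = 13.65 MHz, appears at 1.6 MHz.
33.1 MHz mod fs = 5.8 MHz.
5.8 MHz ≤ fs/2 = 13.65 MHz, appears at 5.8 MHz.
27.6 MHz mod fs = 0.3 MHz.
0.3 MHz ≤ fs/2 = 13.65 MHz, appears at 0.3 MHz.
Distinct values: {0.3 MHz, 1.6 MHz, 3.3 MHz, 5.8 MHz, 6.7 MHz}.

0.3 MHz, 1.6 MHz, 3.3 MHz, 5.8 MHz, 6.7 MHz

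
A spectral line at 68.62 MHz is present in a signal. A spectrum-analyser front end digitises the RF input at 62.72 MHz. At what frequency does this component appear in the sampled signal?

68.62 MHz mod fs = 5.9 MHz.
5.9 MHz ≤ fs/2 = 31.36 MHz, appears at 5.9 MHz.

5.9 MHz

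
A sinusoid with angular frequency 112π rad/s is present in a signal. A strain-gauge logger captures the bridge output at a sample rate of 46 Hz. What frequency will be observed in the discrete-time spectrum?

ω = 112π rad/s → f = ω/(2π) = 56 Hz.
56 Hz mod fs = 10 Hz.
10 Hz ≤ fs/2 = 23 Hz, appears at 10 Hz.

10 Hz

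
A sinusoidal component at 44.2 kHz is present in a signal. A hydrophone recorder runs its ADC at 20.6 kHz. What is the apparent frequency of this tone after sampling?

3 kHz

44.2 kHz mod fs = 3 kHz.
3 kHz ≤ fs/2 = 10.3 kHz, appears at 3 kHz.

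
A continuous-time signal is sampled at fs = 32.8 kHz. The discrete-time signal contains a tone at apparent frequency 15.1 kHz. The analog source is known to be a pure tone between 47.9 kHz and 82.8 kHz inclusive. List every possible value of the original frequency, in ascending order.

Frequencies that alias to 15.1 kHz are k·fs ± 15.1 kHz for integer k ≥ 0.
k=0: 15.1 kHz.
k=1: 17.7 kHz, 47.9 kHz.
k=2: 50.5 kHz, 80.7 kHz.
k=3: 83.3 kHz, 113.5 kHz.
Within [47.9 kHz, 82.8 kHz]: 47.9 kHz, 50.5 kHz, 80.7 kHz.

47.9 kHz, 50.5 kHz, 80.7 kHz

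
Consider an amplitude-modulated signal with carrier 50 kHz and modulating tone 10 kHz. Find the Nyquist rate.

AM sidebands sit at fc ± fm = 40 kHz and 60 kHz.
Highest-frequency component: 60 kHz.
Nyquist rate = 2 × 60 kHz = 120 kHz.

120 kHz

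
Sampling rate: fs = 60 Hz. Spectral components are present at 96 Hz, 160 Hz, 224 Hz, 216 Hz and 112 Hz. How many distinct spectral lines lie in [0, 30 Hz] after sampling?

4

fs/2 = 30 Hz.
96 Hz mod fs = 36 Hz.
36 Hz > fs/2 = 30 Hz, folds to fs − 36 Hz = 24 Hz.
160 Hz mod fs = 40 Hz.
40 Hz > fs/2 = 30 Hz, folds to fs − 40 Hz = 20 Hz.
224 Hz mod fs = 44 Hz.
44 Hz > fs/2 = 30 Hz, folds to fs − 44 Hz = 16 Hz.
216 Hz mod fs = 36 Hz.
36 Hz > fs/2 = 30 Hz, folds to fs − 36 Hz = 24 Hz.
112 Hz mod fs = 52 Hz.
52 Hz > fs/2 = 30 Hz, folds to fs − 52 Hz = 8 Hz.
Distinct values: {8 Hz, 16 Hz, 20 Hz, 24 Hz} → 4.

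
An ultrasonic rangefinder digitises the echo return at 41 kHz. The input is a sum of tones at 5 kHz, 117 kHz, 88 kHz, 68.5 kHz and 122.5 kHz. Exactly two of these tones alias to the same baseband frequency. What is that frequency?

fs/2 = 20.5 kHz.
5 kHz ≤ fs/2 = 20.5 kHz, passes unchanged.
117 kHz mod fs = 35 kHz.
35 kHz > fs/2 = 20.5 kHz, folds to fs − 35 kHz = 6 kHz.
88 kHz mod fs = 6 kHz.
6 kHz ≤ fs/2 = 20.5 kHz, appears at 6 kHz.
68.5 kHz mod fs = 27.5 kHz.
27.5 kHz > fs/2 = 20.5 kHz, folds to fs − 27.5 kHz = 13.5 kHz.
122.5 kHz mod fs = 40.5 kHz.
40.5 kHz > fs/2 = 20.5 kHz, folds to fs − 40.5 kHz = 0.5 kHz.
88 kHz and 117 kHz both map to 6 kHz.

6 kHz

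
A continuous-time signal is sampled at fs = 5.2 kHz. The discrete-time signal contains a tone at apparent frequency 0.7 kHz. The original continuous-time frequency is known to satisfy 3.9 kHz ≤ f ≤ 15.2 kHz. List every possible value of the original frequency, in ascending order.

4.5 kHz, 5.9 kHz, 9.7 kHz, 11.1 kHz, 14.9 kHz

Frequencies that alias to 0.7 kHz are k·fs ± 0.7 kHz for integer k ≥ 0.
k=0: 0.7 kHz.
k=1: 4.5 kHz, 5.9 kHz.
k=2: 9.7 kHz, 11.1 kHz.
k=3: 14.9 kHz, 16.3 kHz.
k=4: 20.1 kHz, 21.5 kHz.
Within [3.9 kHz, 15.2 kHz]: 4.5 kHz, 5.9 kHz, 9.7 kHz, 11.1 kHz, 14.9 kHz.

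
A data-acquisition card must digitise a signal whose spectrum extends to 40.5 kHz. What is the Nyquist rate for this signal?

81 kHz

Nyquist rate = 2 × 40.5 kHz = 81 kHz.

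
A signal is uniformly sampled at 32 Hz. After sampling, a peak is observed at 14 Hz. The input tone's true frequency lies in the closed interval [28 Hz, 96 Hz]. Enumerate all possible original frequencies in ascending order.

46 Hz, 50 Hz, 78 Hz, 82 Hz

Frequencies that alias to 14 Hz are k·fs ± 14 Hz for integer k ≥ 0.
k=0: 14 Hz.
k=1: 18 Hz, 46 Hz.
k=2: 50 Hz, 78 Hz.
k=3: 82 Hz, 110 Hz.
k=4: 114 Hz, 142 Hz.
Within [28 Hz, 96 Hz]: 46 Hz, 50 Hz, 78 Hz, 82 Hz.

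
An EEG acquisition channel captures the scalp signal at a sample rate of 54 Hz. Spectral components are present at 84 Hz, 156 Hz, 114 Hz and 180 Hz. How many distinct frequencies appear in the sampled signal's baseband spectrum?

fs/2 = 27 Hz.
84 Hz mod fs = 30 Hz.
30 Hz > fs/2 = 27 Hz, folds to fs − 30 Hz = 24 Hz.
156 Hz mod fs = 48 Hz.
48 Hz > fs/2 = 27 Hz, folds to fs − 48 Hz = 6 Hz.
114 Hz mod fs = 6 Hz.
6 Hz ≤ fs/2 = 27 Hz, appears at 6 Hz.
180 Hz mod fs = 18 Hz.
18 Hz ≤ fs/2 = 27 Hz, appears at 18 Hz.
Distinct values: {6 Hz, 18 Hz, 24 Hz} → 3.

3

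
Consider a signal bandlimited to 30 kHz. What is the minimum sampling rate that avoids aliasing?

60 kHz

Nyquist rate = 2 × 30 kHz = 60 kHz.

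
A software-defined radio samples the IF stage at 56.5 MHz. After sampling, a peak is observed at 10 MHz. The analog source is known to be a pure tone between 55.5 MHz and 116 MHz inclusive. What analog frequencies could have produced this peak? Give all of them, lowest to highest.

66.5 MHz, 103 MHz

Frequencies that alias to 10 MHz are k·fs ± 10 MHz for integer k ≥ 0.
k=0: 10 MHz.
k=1: 46.5 MHz, 66.5 MHz.
k=2: 103 MHz, 123 MHz.
k=3: 159.5 MHz, 179.5 MHz.
Within [55.5 MHz, 116 MHz]: 66.5 MHz, 103 MHz.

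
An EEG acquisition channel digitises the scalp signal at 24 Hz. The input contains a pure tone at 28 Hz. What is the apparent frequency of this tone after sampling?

28 Hz mod fs = 4 Hz.
4 Hz ≤ fs/2 = 12 Hz, appears at 4 Hz.

4 Hz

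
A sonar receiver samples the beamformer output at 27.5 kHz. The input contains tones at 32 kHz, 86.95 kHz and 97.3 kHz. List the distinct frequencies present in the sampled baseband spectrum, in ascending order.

4.45 kHz, 4.5 kHz, 12.7 kHz

fs/2 = 13.75 kHz.
32 kHz mod fs = 4.5 kHz.
4.5 kHz ≤ fs/2 = 13.75 kHz, appears at 4.5 kHz.
86.95 kHz mod fs = 4.45 kHz.
4.45 kHz ≤ fs/2 = 13.75 kHz, appears at 4.45 kHz.
97.3 kHz mod fs = 14.8 kHz.
14.8 kHz > fs/2 = 13.75 kHz, folds to fs − 14.8 kHz = 12.7 kHz.
Distinct values: {4.45 kHz, 4.5 kHz, 12.7 kHz}.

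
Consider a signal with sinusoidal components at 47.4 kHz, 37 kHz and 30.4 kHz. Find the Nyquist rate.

Highest-frequency component: 47.4 kHz.
Nyquist rate = 2 × 47.4 kHz = 94.8 kHz.

94.8 kHz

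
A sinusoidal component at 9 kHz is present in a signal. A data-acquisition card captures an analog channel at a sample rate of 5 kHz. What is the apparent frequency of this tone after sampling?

1 kHz

9 kHz mod fs = 4 kHz.
4 kHz > fs/2 = 2.5 kHz, folds to fs − 4 kHz = 1 kHz.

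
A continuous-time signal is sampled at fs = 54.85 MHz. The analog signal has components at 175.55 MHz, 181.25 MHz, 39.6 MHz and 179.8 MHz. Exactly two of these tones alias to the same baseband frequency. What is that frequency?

fs/2 = 27.425 MHz.
175.55 MHz mod fs = 11 MHz.
11 MHz ≤ fs/2 = 27.425 MHz, appears at 11 MHz.
181.25 MHz mod fs = 16.7 MHz.
16.7 MHz ≤ fs/2 = 27.425 MHz, appears at 16.7 MHz.
39.6 MHz > fs/2 = 27.425 MHz, folds to fs − 39.6 MHz = 15.25 MHz.
179.8 MHz mod fs = 15.25 MHz.
15.25 MHz ≤ fs/2 = 27.425 MHz, appears at 15.25 MHz.
39.6 MHz and 179.8 MHz both map to 15.25 MHz.

15.25 MHz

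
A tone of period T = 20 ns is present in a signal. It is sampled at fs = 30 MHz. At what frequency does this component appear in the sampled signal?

10 MHz

T = 20 ns → f = 1/T = 50 MHz.
50 MHz mod fs = 20 MHz.
20 MHz > fs/2 = 15 MHz, folds to fs − 20 MHz = 10 MHz.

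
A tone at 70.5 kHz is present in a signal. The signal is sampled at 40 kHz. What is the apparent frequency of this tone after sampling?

9.5 kHz

70.5 kHz mod fs = 30.5 kHz.
30.5 kHz > fs/2 = 20 kHz, folds to fs − 30.5 kHz = 9.5 kHz.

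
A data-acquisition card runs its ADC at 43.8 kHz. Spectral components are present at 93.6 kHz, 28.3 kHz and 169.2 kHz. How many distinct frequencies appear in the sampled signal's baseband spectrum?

2

fs/2 = 21.9 kHz.
93.6 kHz mod fs = 6 kHz.
6 kHz ≤ fs/2 = 21.9 kHz, appears at 6 kHz.
28.3 kHz > fs/2 = 21.9 kHz, folds to fs − 28.3 kHz = 15.5 kHz.
169.2 kHz mod fs = 37.8 kHz.
37.8 kHz > fs/2 = 21.9 kHz, folds to fs − 37.8 kHz = 6 kHz.
Distinct values: {6 kHz, 15.5 kHz} → 2.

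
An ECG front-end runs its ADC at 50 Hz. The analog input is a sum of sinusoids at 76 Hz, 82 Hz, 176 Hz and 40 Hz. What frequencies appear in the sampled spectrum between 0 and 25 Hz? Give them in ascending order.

10 Hz, 18 Hz, 24 Hz

fs/2 = 25 Hz.
76 Hz mod fs = 26 Hz.
26 Hz > fs/2 = 25 Hz, folds to fs − 26 Hz = 24 Hz.
82 Hz mod fs = 32 Hz.
32 Hz > fs/2 = 25 Hz, folds to fs − 32 Hz = 18 Hz.
176 Hz mod fs = 26 Hz.
26 Hz > fs/2 = 25 Hz, folds to fs − 26 Hz = 24 Hz.
40 Hz > fs/2 = 25 Hz, folds to fs − 40 Hz = 10 Hz.
Distinct values: {10 Hz, 18 Hz, 24 Hz}.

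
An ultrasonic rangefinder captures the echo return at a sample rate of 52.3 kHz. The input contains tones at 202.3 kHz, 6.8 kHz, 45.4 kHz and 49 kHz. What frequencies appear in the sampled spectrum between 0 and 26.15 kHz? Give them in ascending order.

3.3 kHz, 6.8 kHz, 6.9 kHz

fs/2 = 26.15 kHz.
202.3 kHz mod fs = 45.4 kHz.
45.4 kHz > fs/2 = 26.15 kHz, folds to fs − 45.4 kHz = 6.9 kHz.
6.8 kHz ≤ fs/2 = 26.15 kHz, passes unchanged.
45.4 kHz > fs/2 = 26.15 kHz, folds to fs − 45.4 kHz = 6.9 kHz.
49 kHz > fs/2 = 26.15 kHz, folds to fs − 49 kHz = 3.3 kHz.
Distinct values: {3.3 kHz, 6.8 kHz, 6.9 kHz}.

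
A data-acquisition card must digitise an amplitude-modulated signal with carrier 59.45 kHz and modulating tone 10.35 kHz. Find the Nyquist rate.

AM sidebands sit at fc ± fm = 49.1 kHz and 69.8 kHz.
Highest-frequency component: 69.8 kHz.
Nyquist rate = 2 × 69.8 kHz = 139.6 kHz.

139.6 kHz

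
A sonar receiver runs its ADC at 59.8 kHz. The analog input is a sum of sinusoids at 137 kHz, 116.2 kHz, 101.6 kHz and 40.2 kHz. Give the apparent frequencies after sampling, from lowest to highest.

3.4 kHz, 17.4 kHz, 18 kHz, 19.6 kHz

fs/2 = 29.9 kHz.
137 kHz mod fs = 17.4 kHz.
17.4 kHz ≤ fs/2 = 29.9 kHz, appears at 17.4 kHz.
116.2 kHz mod fs = 56.4 kHz.
56.4 kHz > fs/2 = 29.9 kHz, folds to fs − 56.4 kHz = 3.4 kHz.
101.6 kHz mod fs = 41.8 kHz.
41.8 kHz > fs/2 = 29.9 kHz, folds to fs − 41.8 kHz = 18 kHz.
40.2 kHz > fs/2 = 29.9 kHz, folds to fs − 40.2 kHz = 19.6 kHz.
Distinct values: {3.4 kHz, 17.4 kHz, 18 kHz, 19.6 kHz}.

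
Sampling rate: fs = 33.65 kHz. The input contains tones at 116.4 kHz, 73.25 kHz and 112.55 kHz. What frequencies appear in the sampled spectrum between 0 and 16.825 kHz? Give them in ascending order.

fs/2 = 16.825 kHz.
116.4 kHz mod fs = 15.45 kHz.
15.45 kHz ≤ fs/2 = 16.825 kHz, appears at 15.45 kHz.
73.25 kHz mod fs = 5.95 kHz.
5.95 kHz ≤ fs/2 = 16.825 kHz, appears at 5.95 kHz.
112.55 kHz mod fs = 11.6 kHz.
11.6 kHz ≤ fs/2 = 16.825 kHz, appears at 11.6 kHz.
Distinct values: {5.95 kHz, 11.6 kHz, 15.45 kHz}.

5.95 kHz, 11.6 kHz, 15.45 kHz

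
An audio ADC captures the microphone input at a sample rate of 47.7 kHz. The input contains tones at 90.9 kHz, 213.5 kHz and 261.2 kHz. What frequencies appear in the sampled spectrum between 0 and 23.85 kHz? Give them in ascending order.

fs/2 = 23.85 kHz.
90.9 kHz mod fs = 43.2 kHz.
43.2 kHz > fs/2 = 23.85 kHz, folds to fs − 43.2 kHz = 4.5 kHz.
213.5 kHz mod fs = 22.7 kHz.
22.7 kHz ≤ fs/2 = 23.85 kHz, appears at 22.7 kHz.
261.2 kHz mod fs = 22.7 kHz.
22.7 kHz ≤ fs/2 = 23.85 kHz, appears at 22.7 kHz.
Distinct values: {4.5 kHz, 22.7 kHz}.

4.5 kHz, 22.7 kHz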